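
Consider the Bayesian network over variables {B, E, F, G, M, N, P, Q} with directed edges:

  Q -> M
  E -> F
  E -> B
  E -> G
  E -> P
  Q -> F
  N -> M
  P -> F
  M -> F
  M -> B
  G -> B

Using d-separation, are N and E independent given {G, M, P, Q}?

Yes

6 paths connect N and E; each must be blocked for d-separation to hold:
  1. N → M → F ← E — M:chain[blocks]; F:collider[blocks] ⇒ blocked
  2. N → M → F ← P ← E — M:chain[blocks]; F:collider[blocks]; P:chain[blocks] ⇒ blocked
  3. N → M ← Q → F ← E — M:collider[open]; Q:fork[blocks]; F:collider[blocks] ⇒ blocked
  4. N → M ← Q → F ← P ← E — M:collider[open]; Q:fork[blocks]; F:collider[blocks]; P:chain[blocks] ⇒ blocked
  5. N → M → B ← E — M:chain[blocks]; B:collider[blocks] ⇒ blocked
  6. N → M → B ← G ← E — M:chain[blocks]; B:collider[blocks]; G:chain[blocks] ⇒ blocked
All paths are blocked; N ⊥ E | {G, M, P, Q} holds.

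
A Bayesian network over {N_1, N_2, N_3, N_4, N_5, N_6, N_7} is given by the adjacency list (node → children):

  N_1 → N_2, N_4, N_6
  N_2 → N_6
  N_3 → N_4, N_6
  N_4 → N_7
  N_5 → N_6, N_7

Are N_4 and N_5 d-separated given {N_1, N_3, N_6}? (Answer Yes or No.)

There are 4 undirected paths between N_4 and N_5; checking each against the conditioning set {N_1, N_3, N_6}:
  1. N_4 → N_7 ← N_5 — N_7:collider[blocks] ⇒ blocked
  2. N_4 ← N_3 → N_6 ← N_5 — N_3:fork[blocks]; N_6:collider[open] ⇒ blocked
  3. N_4 ← N_1 → N_2 → N_6 ← N_5 — N_1:fork[blocks]; N_2:chain[open]; N_6:collider[open] ⇒ blocked
  4. N_4 ← N_1 → N_6 ← N_5 — N_1:fork[blocks]; N_6:collider[open] ⇒ blocked
Every path is blocked, so N_4 and N_5 are d-separated given {N_1, N_3, N_6}.

Yes — N_4 and N_5 are d-separated given {N_1, N_3, N_6}.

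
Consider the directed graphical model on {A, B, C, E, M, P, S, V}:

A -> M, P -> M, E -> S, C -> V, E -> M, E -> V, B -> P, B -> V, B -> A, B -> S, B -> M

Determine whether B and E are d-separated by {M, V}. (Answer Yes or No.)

We examine all 5 paths between B and E:
  1. B → P → M ← E — P:chain[open]; M:collider[open] ⇒ active
  2. B → M ← E — M:collider[open] ⇒ active
  3. B → A → M ← E — A:chain[open]; M:collider[open] ⇒ active
  4. B → S ← E — S:collider[blocks] ⇒ blocked
  5. B → V ← E — V:collider[open] ⇒ active
Because an active path exists, B and E are not d-separated.

No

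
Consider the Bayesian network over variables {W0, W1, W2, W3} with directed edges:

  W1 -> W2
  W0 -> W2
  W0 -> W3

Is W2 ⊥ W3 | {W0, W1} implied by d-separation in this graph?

There is one path between W2 and W3:
  1. W2 ← W0 → W3 — W0:fork[blocks] ⇒ blocked
Since every path is blocked, d-separation holds.

Yes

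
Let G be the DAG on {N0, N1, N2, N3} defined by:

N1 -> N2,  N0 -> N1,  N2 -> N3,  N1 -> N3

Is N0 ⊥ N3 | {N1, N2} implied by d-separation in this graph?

Yes

There are 2 undirected paths between N0 and N3; checking each against the conditioning set {N1, N2}:
Path 1: N0 → N1 → N3
  N1 is a chain here and N1 is conditioned on, so the path is blocked at N1.
Path 2: N0 → N1 → N2 → N3
  N1 is a chain here and N1 is conditioned on, so the path is blocked at N1.
Every path is blocked, so N0 and N3 are d-separated given {N1, N2}.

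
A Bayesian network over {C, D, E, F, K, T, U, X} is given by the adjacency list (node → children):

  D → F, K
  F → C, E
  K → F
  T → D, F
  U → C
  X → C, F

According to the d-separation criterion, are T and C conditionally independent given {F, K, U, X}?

Yes

We examine all 6 paths between T and C:
Path 1: T → D → K → F ← X → C
  K is a chain here and K is conditioned on, so the path is blocked at K.
Path 2: T → D → K → F → C
  K is a chain here and K is conditioned on, so the path is blocked at K.
Path 3: T → D → F ← X → C
  X is a fork here and X is conditioned on, so the path is blocked at X.
Path 4: T → D → F → C
  F is a chain here and F is conditioned on, so the path is blocked at F.
Path 5: T → F ← X → C
  X is a fork here and X is conditioned on, so the path is blocked at X.
Path 6: T → F → C
  F is a chain here and F is conditioned on, so the path is blocked at F.
Since every path is blocked, d-separation holds.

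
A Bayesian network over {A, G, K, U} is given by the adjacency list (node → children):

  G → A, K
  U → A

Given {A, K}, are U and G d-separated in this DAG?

There is one path between U and G:
Path 1: U → A ← G
  A is a collider and A is conditioned on, which opens it — no node blocks this path, so it is active.
Because an active path exists, U and G are not d-separated.

No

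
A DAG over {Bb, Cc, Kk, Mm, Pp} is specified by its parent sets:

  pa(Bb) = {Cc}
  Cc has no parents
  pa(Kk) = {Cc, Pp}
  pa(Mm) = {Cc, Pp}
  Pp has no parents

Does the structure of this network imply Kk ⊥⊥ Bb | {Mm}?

No

There are 2 undirected paths between Kk and Bb; checking each against the conditioning set {Mm}:
Path 1: Kk ← Pp → Mm ← Cc → Bb
  Pp is a fork and Pp is not conditioned on; Mm is a collider and Mm is conditioned on, which opens it; Cc is a fork and Cc is not conditioned on — no node blocks this path, so it is active.
Path 2: Kk ← Cc → Bb
  Cc is a fork and Cc is not conditioned on — no node blocks this path, so it is active.
Since the path Kk ← Pp → Mm ← Cc → Bb is active, Kk and Bb are not d-separated given {Mm}.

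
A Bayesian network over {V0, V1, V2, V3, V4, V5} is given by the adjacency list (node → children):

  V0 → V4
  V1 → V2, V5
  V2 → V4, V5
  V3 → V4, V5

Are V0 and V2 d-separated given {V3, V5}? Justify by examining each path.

Yes

We examine all 3 paths between V0 and V2:
Path 1: V0 → V4 ← V2
  V4 is a collider here and neither V4 nor any of its descendants is conditioned on, so the collider stays closed — the path is blocked at V4.
Path 2: V0 → V4 ← V3 → V5 ← V2
  V4 is a collider here and neither V4 nor any of its descendants is conditioned on, so the collider stays closed — the path is blocked at V4.
Path 3: V0 → V4 ← V3 → V5 ← V1 → V2
  V4 is a collider here and neither V4 nor any of its descendants is conditioned on, so the collider stays closed — the path is blocked at V4.
Since every path is blocked, d-separation holds.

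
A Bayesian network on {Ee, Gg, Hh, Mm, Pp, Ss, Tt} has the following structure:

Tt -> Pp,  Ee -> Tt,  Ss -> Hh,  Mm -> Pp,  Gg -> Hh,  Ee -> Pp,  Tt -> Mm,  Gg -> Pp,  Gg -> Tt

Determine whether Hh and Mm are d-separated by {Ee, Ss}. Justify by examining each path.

Enumerating the 6 paths from Hh to Mm and testing each for blocking by {Ee, Ss}:
Path 1: Hh ← Gg → Tt → Mm
  Gg is a fork and Gg is not conditioned on; Tt is a chain and Tt is not conditioned on — no node blocks this path, so it is active.
Path 2: Hh ← Gg → Tt → Pp ← Mm
  Pp is a collider here and neither Pp nor any of its descendants is conditioned on, so the collider stays closed — the path is blocked at Pp.
Path 3: Hh ← Gg → Tt ← Ee → Pp ← Mm
  Tt is a collider here and neither Tt nor any of its descendants is conditioned on, so the collider stays closed — the path is blocked at Tt.
Path 4: Hh ← Gg → Pp ← Tt → Mm
  Pp is a collider here and neither Pp nor any of its descendants is conditioned on, so the collider stays closed — the path is blocked at Pp.
Path 5: Hh ← Gg → Pp ← Mm
  Pp is a collider here and neither Pp nor any of its descendants is conditioned on, so the collider stays closed — the path is blocked at Pp.
Path 6: Hh ← Gg → Pp ← Ee → Tt → Mm
  Pp is a collider here and neither Pp nor any of its descendants is conditioned on, so the collider stays closed — the path is blocked at Pp.
Because an active path exists, Hh and Mm are not d-separated.

No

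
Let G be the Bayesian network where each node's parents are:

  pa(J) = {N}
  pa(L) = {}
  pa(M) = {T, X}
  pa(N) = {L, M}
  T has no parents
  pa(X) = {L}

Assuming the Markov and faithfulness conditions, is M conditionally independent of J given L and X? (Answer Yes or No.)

2 paths connect M and J; each must be blocked for d-separation to hold:
Path 1: M → N → J
  N is a chain and N is not conditioned on — no node blocks this path, so it is active.
Path 2: M ← X ← L → N → J
  X is a chain here and X is conditioned on, so the path is blocked at X.
Because an active path exists, M and J are not d-separated.

No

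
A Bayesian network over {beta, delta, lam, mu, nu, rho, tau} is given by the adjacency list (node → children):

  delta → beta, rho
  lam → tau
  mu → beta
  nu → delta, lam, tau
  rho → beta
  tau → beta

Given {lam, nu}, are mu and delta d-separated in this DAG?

Yes

4 paths connect mu and delta; each must be blocked for d-separation to hold:
  1. mu → beta ← tau ← lam ← nu → delta — beta:collider[blocks]; tau:chain[open]; lam:chain[blocks]; nu:fork[blocks] ⇒ blocked
  2. mu → beta ← tau ← nu → delta — beta:collider[blocks]; tau:chain[open]; nu:fork[blocks] ⇒ blocked
  3. mu → beta ← rho ← delta — beta:collider[blocks]; rho:chain[open] ⇒ blocked
  4. mu → beta ← delta — beta:collider[blocks] ⇒ blocked
All paths are blocked; mu ⊥ delta | {lam, nu} holds.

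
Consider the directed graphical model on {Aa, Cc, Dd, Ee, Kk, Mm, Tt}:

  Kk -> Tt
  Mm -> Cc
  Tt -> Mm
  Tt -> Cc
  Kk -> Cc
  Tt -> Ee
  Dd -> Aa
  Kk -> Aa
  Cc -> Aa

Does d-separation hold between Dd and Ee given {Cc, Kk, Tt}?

Yes — Dd and Ee are d-separated given {Cc, Kk, Tt}.

Enumerating the 6 paths from Dd to Ee and testing each for blocking by {Cc, Kk, Tt}:
  1. Dd → Aa ← Cc ← Mm ← Tt → Ee — Aa:collider[blocks]; Cc:chain[blocks]; Mm:chain[open]; Tt:fork[blocks] ⇒ blocked
  2. Dd → Aa ← Cc ← Tt → Ee — Aa:collider[blocks]; Cc:chain[blocks]; Tt:fork[blocks] ⇒ blocked
  3. Dd → Aa ← Cc ← Kk → Tt → Ee — Aa:collider[blocks]; Cc:chain[blocks]; Kk:fork[blocks]; Tt:chain[blocks] ⇒ blocked
  4. Dd → Aa ← Kk → Tt → Ee — Aa:collider[blocks]; Kk:fork[blocks]; Tt:chain[blocks] ⇒ blocked
  5. Dd → Aa ← Kk → Cc ← Mm ← Tt → Ee — Aa:collider[blocks]; Kk:fork[blocks]; Cc:collider[open]; Mm:chain[open]; Tt:fork[blocks] ⇒ blocked
  6. Dd → Aa ← Kk → Cc ← Tt → Ee — Aa:collider[blocks]; Kk:fork[blocks]; Cc:collider[open]; Tt:fork[blocks] ⇒ blocked
Since every path is blocked, d-separation holds.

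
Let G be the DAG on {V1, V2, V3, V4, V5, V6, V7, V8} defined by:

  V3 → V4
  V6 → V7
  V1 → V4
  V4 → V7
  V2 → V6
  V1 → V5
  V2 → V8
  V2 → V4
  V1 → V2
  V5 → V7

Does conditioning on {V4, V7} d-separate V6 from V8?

No — V6 and V8 are not d-separated given {V4, V7}.

Enumerating the 5 paths from V6 to V8 and testing each for blocking by {V4, V7}:
  1. V6 → V7 ← V5 ← V1 → V4 ← V2 → V8 — V7:collider[open]; V5:chain[open]; V1:fork[open]; V4:collider[open]; V2:fork[open] ⇒ active
  2. V6 → V7 ← V5 ← V1 → V2 → V8 — V7:collider[open]; V5:chain[open]; V1:fork[open]; V2:chain[open] ⇒ active
  3. V6 → V7 ← V4 ← V1 → V2 → V8 — V7:collider[open]; V4:chain[blocks]; V1:fork[open]; V2:chain[open] ⇒ blocked
  4. V6 → V7 ← V4 ← V2 → V8 — V7:collider[open]; V4:chain[blocks]; V2:fork[open] ⇒ blocked
  5. V6 ← V2 → V8 — V2:fork[open] ⇒ active
Because an active path exists, V6 and V8 are not d-separated.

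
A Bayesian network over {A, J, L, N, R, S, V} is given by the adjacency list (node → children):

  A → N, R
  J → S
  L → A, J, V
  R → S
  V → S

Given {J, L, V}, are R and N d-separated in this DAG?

No

There are 3 undirected paths between R and N; checking each against the conditioning set {J, L, V}:
Path 1: R ← A → N
  A is a fork and A is not conditioned on — no node blocks this path, so it is active.
Path 2: R → S ← J ← L → A → N
  S is a collider here and neither S nor any of its descendants is conditioned on, so the collider stays closed — the path is blocked at S.
Path 3: R → S ← V ← L → A → N
  S is a collider here and neither S nor any of its descendants is conditioned on, so the collider stays closed — the path is blocked at S.
At least one path is unblocked, so d-separation fails.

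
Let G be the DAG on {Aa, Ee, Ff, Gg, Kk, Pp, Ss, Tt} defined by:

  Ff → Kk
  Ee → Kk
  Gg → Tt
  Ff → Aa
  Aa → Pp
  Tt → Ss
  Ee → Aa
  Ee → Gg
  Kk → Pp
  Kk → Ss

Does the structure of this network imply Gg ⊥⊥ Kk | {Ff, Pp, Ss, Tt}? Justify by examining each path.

No

Enumerating the 4 paths from Gg to Kk and testing each for blocking by {Ff, Pp, Ss, Tt}:
Path 1: Gg ← Ee → Aa ← Ff → Kk
  Ff is a fork here and Ff is conditioned on, so the path is blocked at Ff.
Path 2: Gg ← Ee → Aa → Pp ← Kk
  Ee is a fork and Ee is not conditioned on; Aa is a chain and Aa is not conditioned on; Pp is a collider and Pp is conditioned on, which opens it — no node blocks this path, so it is active.
Path 3: Gg ← Ee → Kk
  Ee is a fork and Ee is not conditioned on — no node blocks this path, so it is active.
Path 4: Gg → Tt → Ss ← Kk
  Tt is a chain here and Tt is conditioned on, so the path is blocked at Tt.
Because an active path exists, Gg and Kk are not d-separated.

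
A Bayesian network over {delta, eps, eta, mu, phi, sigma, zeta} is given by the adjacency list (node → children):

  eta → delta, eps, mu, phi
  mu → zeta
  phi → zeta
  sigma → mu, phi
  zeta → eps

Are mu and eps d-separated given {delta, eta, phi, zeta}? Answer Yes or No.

Yes

There are 6 undirected paths between mu and eps; checking each against the conditioning set {delta, eta, phi, zeta}:
Path 1: mu ← sigma → phi → zeta → eps
  phi is a chain here and phi is conditioned on, so the path is blocked at phi.
Path 2: mu ← sigma → phi ← eta → eps
  eta is a fork here and eta is conditioned on, so the path is blocked at eta.
Path 3: mu → zeta ← phi ← eta → eps
  phi is a chain here and phi is conditioned on, so the path is blocked at phi.
Path 4: mu → zeta → eps
  zeta is a chain here and zeta is conditioned on, so the path is blocked at zeta.
Path 5: mu ← eta → phi → zeta → eps
  eta is a fork here and eta is conditioned on, so the path is blocked at eta.
Path 6: mu ← eta → eps
  eta is a fork here and eta is conditioned on, so the path is blocked at eta.
Since every path is blocked, d-separation holds.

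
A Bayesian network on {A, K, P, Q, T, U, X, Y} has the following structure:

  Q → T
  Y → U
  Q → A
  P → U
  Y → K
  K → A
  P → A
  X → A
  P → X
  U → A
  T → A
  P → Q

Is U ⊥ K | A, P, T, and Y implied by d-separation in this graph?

No — U and K are not d-separated given {A, P, T, Y}.

There are 6 undirected paths between U and K; checking each against the conditioning set {A, P, T, Y}:
Path 1: U ← P → Q → A ← K
  P is a fork here and P is conditioned on, so the path is blocked at P.
Path 2: U ← P → Q → T → A ← K
  P is a fork here and P is conditioned on, so the path is blocked at P.
Path 3: U ← P → A ← K
  P is a fork here and P is conditioned on, so the path is blocked at P.
Path 4: U ← P → X → A ← K
  P is a fork here and P is conditioned on, so the path is blocked at P.
Path 5: U → A ← K
  A is a collider and A is conditioned on, which opens it — no node blocks this path, so it is active.
Path 6: U ← Y → K
  Y is a fork here and Y is conditioned on, so the path is blocked at Y.
Since the path U → A ← K is active, U and K are not d-separated given {A, P, T, Y}.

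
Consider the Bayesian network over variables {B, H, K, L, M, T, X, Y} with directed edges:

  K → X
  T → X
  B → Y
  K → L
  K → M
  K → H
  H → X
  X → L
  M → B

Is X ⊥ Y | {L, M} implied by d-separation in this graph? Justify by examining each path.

There are 3 undirected paths between X and Y; checking each against the conditioning set {L, M}:
Path 1: X ← K → M → B → Y
  M is a chain here and M is conditioned on, so the path is blocked at M.
Path 2: X → L ← K → M → B → Y
  M is a chain here and M is conditioned on, so the path is blocked at M.
Path 3: X ← H ← K → M → B → Y
  M is a chain here and M is conditioned on, so the path is blocked at M.
All paths are blocked; X ⊥ Y | {L, M} holds.

Yes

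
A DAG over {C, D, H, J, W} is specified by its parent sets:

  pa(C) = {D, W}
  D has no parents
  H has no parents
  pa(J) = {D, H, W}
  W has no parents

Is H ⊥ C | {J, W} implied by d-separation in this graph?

No

There are 2 undirected paths between H and C; checking each against the conditioning set {J, W}:
Path 1: H → J ← W → C
  W is a fork here and W is conditioned on, so the path is blocked at W.
Path 2: H → J ← D → C
  J is a collider and J is conditioned on, which opens it; D is a fork and D is not conditioned on — no node blocks this path, so it is active.
At least one path is unblocked, so d-separation fails.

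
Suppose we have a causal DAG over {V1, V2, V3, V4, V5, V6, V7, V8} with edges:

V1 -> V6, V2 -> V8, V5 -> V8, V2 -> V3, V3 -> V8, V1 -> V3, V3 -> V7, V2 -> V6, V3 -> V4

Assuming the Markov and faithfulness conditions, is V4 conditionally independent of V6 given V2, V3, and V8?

We examine all 3 paths between V4 and V6:
  1. V4 ← V3 ← V2 → V6 — V3:chain[blocks]; V2:fork[blocks] ⇒ blocked
  2. V4 ← V3 ← V1 → V6 — V3:chain[blocks]; V1:fork[open] ⇒ blocked
  3. V4 ← V3 → V8 ← V2 → V6 — V3:fork[blocks]; V8:collider[open]; V2:fork[blocks] ⇒ blocked
Every path is blocked, so V4 and V6 are d-separated given {V2, V3, V8}.

Yes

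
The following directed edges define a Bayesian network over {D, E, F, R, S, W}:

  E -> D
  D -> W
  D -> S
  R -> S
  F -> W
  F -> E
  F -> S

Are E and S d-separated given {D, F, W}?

Enumerating the 4 paths from E to S and testing each for blocking by {D, F, W}:
Path 1: E → D → S
  D is a chain here and D is conditioned on, so the path is blocked at D.
Path 2: E → D → W ← F → S
  D is a chain here and D is conditioned on, so the path is blocked at D.
Path 3: E ← F → S
  F is a fork here and F is conditioned on, so the path is blocked at F.
Path 4: E ← F → W ← D → S
  F is a fork here and F is conditioned on, so the path is blocked at F.
Since every path is blocked, d-separation holds.

Yes — E and S are d-separated given {D, F, W}.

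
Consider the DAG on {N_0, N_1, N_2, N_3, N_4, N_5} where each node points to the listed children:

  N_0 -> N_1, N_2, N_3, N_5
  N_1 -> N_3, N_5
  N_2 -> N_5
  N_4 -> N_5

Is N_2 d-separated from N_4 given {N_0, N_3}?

Enumerating the 4 paths from N_2 to N_4 and testing each for blocking by {N_0, N_3}:
  1. N_2 ← N_0 → N_3 ← N_1 → N_5 ← N_4 — N_0:fork[blocks]; N_3:collider[open]; N_1:fork[open]; N_5:collider[blocks] ⇒ blocked
  2. N_2 ← N_0 → N_1 → N_5 ← N_4 — N_0:fork[blocks]; N_1:chain[open]; N_5:collider[blocks] ⇒ blocked
  3. N_2 ← N_0 → N_5 ← N_4 — N_0:fork[blocks]; N_5:collider[blocks] ⇒ blocked
  4. N_2 → N_5 ← N_4 — N_5:collider[blocks] ⇒ blocked
All paths are blocked; N_2 ⊥ N_4 | {N_0, N_3} holds.

Yes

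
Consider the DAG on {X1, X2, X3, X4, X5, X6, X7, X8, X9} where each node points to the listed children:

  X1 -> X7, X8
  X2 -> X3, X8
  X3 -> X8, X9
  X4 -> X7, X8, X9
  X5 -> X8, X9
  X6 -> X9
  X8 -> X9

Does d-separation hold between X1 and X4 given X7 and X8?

No

There are 6 undirected paths between X1 and X4; checking each against the conditioning set {X7, X8}:
Path 1: X1 → X8 ← X5 → X9 ← X4
  X9 is a collider here and neither X9 nor any of its descendants is conditioned on, so the collider stays closed — the path is blocked at X9.
Path 2: X1 → X8 ← X2 → X3 → X9 ← X4
  X9 is a collider here and neither X9 nor any of its descendants is conditioned on, so the collider stays closed — the path is blocked at X9.
Path 3: X1 → X8 ← X3 → X9 ← X4
  X9 is a collider here and neither X9 nor any of its descendants is conditioned on, so the collider stays closed — the path is blocked at X9.
Path 4: X1 → X8 → X9 ← X4
  X8 is a chain here and X8 is conditioned on, so the path is blocked at X8.
Path 5: X1 → X8 ← X4
  X8 is a collider and X8 is conditioned on, which opens it — no node blocks this path, so it is active.
Path 6: X1 → X7 ← X4
  X7 is a collider and X7 is conditioned on, which opens it — no node blocks this path, so it is active.
Since the path X1 → X8 ← X4 is active, X1 and X4 are not d-separated given {X7, X8}.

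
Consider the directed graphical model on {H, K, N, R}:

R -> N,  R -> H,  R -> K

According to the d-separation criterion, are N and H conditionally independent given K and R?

The only undirected path from N to H is:
  1. N ← R → H — R:fork[blocks] ⇒ blocked
Every path is blocked, so N and H are d-separated given {K, R}.

Yes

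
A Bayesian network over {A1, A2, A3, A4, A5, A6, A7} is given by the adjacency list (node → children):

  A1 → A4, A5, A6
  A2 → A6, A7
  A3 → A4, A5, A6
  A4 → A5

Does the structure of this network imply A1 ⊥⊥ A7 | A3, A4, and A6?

No

Enumerating the 5 paths from A1 to A7 and testing each for blocking by {A3, A4, A6}:
  1. A1 → A6 ← A2 → A7 — A6:collider[open]; A2:fork[open] ⇒ active
  2. A1 → A5 ← A3 → A6 ← A2 → A7 — A5:collider[blocks]; A3:fork[blocks]; A6:collider[open]; A2:fork[open] ⇒ blocked
  3. A1 → A5 ← A4 ← A3 → A6 ← A2 → A7 — A5:collider[blocks]; A4:chain[blocks]; A3:fork[blocks]; A6:collider[open]; A2:fork[open] ⇒ blocked
  4. A1 → A4 ← A3 → A6 ← A2 → A7 — A4:collider[open]; A3:fork[blocks]; A6:collider[open]; A2:fork[open] ⇒ blocked
  5. A1 → A4 → A5 ← A3 → A6 ← A2 → A7 — A4:chain[blocks]; A5:collider[blocks]; A3:fork[blocks]; A6:collider[open]; A2:fork[open] ⇒ blocked
At least one path is unblocked, so d-separation fails.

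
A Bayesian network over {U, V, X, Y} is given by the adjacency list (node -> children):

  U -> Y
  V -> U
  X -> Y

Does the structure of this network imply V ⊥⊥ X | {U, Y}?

Yes

There is one path between V and X:
Path 1: V → U → Y ← X
  U is a chain here and U is conditioned on, so the path is blocked at U.
Every path is blocked, so V and X are d-separated given {U, Y}.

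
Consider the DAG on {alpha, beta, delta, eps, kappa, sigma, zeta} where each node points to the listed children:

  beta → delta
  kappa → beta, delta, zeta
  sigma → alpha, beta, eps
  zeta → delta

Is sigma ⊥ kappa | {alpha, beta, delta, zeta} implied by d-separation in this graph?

No

There are 3 undirected paths between sigma and kappa; checking each against the conditioning set {alpha, beta, delta, zeta}:
Path 1: sigma → beta ← kappa
  beta is a collider and beta is conditioned on, which opens it — no node blocks this path, so it is active.
Path 2: sigma → beta → delta ← zeta ← kappa
  beta is a chain here and beta is conditioned on, so the path is blocked at beta.
Path 3: sigma → beta → delta ← kappa
  beta is a chain here and beta is conditioned on, so the path is blocked at beta.
At least one path is unblocked, so d-separation fails.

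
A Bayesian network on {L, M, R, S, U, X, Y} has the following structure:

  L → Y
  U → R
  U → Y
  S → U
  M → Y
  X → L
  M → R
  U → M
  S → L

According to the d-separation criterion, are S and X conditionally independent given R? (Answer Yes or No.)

We examine all 4 paths between S and X:
Path 1: S → U → Y ← L ← X
  Y is a collider here and neither Y nor any of its descendants is conditioned on, so the collider stays closed — the path is blocked at Y.
Path 2: S → U → M → Y ← L ← X
  Y is a collider here and neither Y nor any of its descendants is conditioned on, so the collider stays closed — the path is blocked at Y.
Path 3: S → U → R ← M → Y ← L ← X
  Y is a collider here and neither Y nor any of its descendants is conditioned on, so the collider stays closed — the path is blocked at Y.
Path 4: S → L ← X
  L is a collider here and neither L nor any of its descendants is conditioned on, so the collider stays closed — the path is blocked at L.
Since every path is blocked, d-separation holds.

Yes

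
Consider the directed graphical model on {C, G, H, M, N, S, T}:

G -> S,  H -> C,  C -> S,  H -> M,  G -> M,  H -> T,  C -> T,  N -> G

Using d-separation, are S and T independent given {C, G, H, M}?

4 paths connect S and T; each must be blocked for d-separation to hold:
Path 1: S ← C ← H → T
  C is a chain here and C is conditioned on, so the path is blocked at C.
Path 2: S ← C → T
  C is a fork here and C is conditioned on, so the path is blocked at C.
Path 3: S ← G → M ← H → T
  G is a fork here and G is conditioned on, so the path is blocked at G.
Path 4: S ← G → M ← H → C → T
  G is a fork here and G is conditioned on, so the path is blocked at G.
All paths are blocked; S ⊥ T | {C, G, H, M} holds.

Yes — S and T are d-separated given {C, G, H, M}.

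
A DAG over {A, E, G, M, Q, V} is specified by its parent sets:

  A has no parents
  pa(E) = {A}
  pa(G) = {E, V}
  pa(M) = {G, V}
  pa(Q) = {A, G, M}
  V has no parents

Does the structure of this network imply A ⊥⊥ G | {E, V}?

Yes — A and G are d-separated given {E, V}.

There are 4 undirected paths between A and G; checking each against the conditioning set {E, V}:
  1. A → Q ← M ← G — Q:collider[blocks]; M:chain[open] ⇒ blocked
  2. A → Q ← M ← V → G — Q:collider[blocks]; M:chain[open]; V:fork[blocks] ⇒ blocked
  3. A → Q ← G — Q:collider[blocks] ⇒ blocked
  4. A → E → G — E:chain[blocks] ⇒ blocked
All paths are blocked; A ⊥ G | {E, V} holds.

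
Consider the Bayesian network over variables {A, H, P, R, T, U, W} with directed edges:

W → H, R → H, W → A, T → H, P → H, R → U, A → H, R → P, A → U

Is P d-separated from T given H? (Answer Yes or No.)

No — P and T are not d-separated given {H}.

We examine all 4 paths between P and T:
Path 1: P ← R → U ← A ← W → H ← T
  U is a collider here and neither U nor any of its descendants is conditioned on, so the collider stays closed — the path is blocked at U.
Path 2: P ← R → U ← A → H ← T
  U is a collider here and neither U nor any of its descendants is conditioned on, so the collider stays closed — the path is blocked at U.
Path 3: P ← R → H ← T
  R is a fork and R is not conditioned on; H is a collider and H is conditioned on, which opens it — no node blocks this path, so it is active.
Path 4: P → H ← T
  H is a collider and H is conditioned on, which opens it — no node blocks this path, so it is active.
Because an active path exists, P and T are not d-separated.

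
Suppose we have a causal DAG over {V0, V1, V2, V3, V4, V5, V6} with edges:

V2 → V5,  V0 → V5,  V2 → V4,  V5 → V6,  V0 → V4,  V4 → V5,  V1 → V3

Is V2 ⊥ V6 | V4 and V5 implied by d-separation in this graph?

Yes — V2 and V6 are d-separated given {V4, V5}.

3 paths connect V2 and V6; each must be blocked for d-separation to hold:
Path 1: V2 → V5 → V6
  V5 is a chain here and V5 is conditioned on, so the path is blocked at V5.
Path 2: V2 → V4 → V5 → V6
  V4 is a chain here and V4 is conditioned on, so the path is blocked at V4.
Path 3: V2 → V4 ← V0 → V5 → V6
  V5 is a chain here and V5 is conditioned on, so the path is blocked at V5.
Every path is blocked, so V2 and V6 are d-separated given {V4, V5}.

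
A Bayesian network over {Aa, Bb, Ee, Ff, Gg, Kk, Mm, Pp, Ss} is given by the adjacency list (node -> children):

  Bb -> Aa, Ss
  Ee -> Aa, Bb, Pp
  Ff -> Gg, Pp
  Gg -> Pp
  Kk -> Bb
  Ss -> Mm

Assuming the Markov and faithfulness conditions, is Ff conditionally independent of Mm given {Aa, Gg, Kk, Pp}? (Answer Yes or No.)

There are 4 undirected paths between Ff and Mm; checking each against the conditioning set {Aa, Gg, Kk, Pp}:
Path 1: Ff → Gg → Pp ← Ee → Aa ← Bb → Ss → Mm
  Gg is a chain here and Gg is conditioned on, so the path is blocked at Gg.
Path 2: Ff → Gg → Pp ← Ee → Bb → Ss → Mm
  Gg is a chain here and Gg is conditioned on, so the path is blocked at Gg.
Path 3: Ff → Pp ← Ee → Aa ← Bb → Ss → Mm
  Pp is a collider and Pp is conditioned on, which opens it; Ee is a fork and Ee is not conditioned on; Aa is a collider and Aa is conditioned on, which opens it; Bb is a fork and Bb is not conditioned on; Ss is a chain and Ss is not conditioned on — no node blocks this path, so it is active.
Path 4: Ff → Pp ← Ee → Bb → Ss → Mm
  Pp is a collider and Pp is conditioned on, which opens it; Ee is a fork and Ee is not conditioned on; Bb is a chain and Bb is not conditioned on; Ss is a chain and Ss is not conditioned on — no node blocks this path, so it is active.
Since the path Ff → Pp ← Ee → Aa ← Bb → Ss → Mm is active, Ff and Mm are not d-separated given {Aa, Gg, Kk, Pp}.

No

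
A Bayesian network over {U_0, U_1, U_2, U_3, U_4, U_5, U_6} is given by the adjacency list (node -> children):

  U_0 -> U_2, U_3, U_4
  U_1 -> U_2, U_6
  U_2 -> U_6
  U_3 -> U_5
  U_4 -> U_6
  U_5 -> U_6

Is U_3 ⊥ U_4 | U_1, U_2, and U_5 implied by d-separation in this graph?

No

We examine all 6 paths between U_3 and U_4:
  1. U_3 ← U_0 → U_4 — U_0:fork[open] ⇒ active
  2. U_3 ← U_0 → U_2 → U_6 ← U_4 — U_0:fork[open]; U_2:chain[blocks]; U_6:collider[blocks] ⇒ blocked
  3. U_3 ← U_0 → U_2 ← U_1 → U_6 ← U_4 — U_0:fork[open]; U_2:collider[open]; U_1:fork[blocks]; U_6:collider[blocks] ⇒ blocked
  4. U_3 → U_5 → U_6 ← U_4 — U_5:chain[blocks]; U_6:collider[blocks] ⇒ blocked
  5. U_3 → U_5 → U_6 ← U_2 ← U_0 → U_4 — U_5:chain[blocks]; U_6:collider[blocks]; U_2:chain[blocks]; U_0:fork[open] ⇒ blocked
  6. U_3 → U_5 → U_6 ← U_1 → U_2 ← U_0 → U_4 — U_5:chain[blocks]; U_6:collider[blocks]; U_1:fork[blocks]; U_2:collider[open]; U_0:fork[open] ⇒ blocked
Because an active path exists, U_3 and U_4 are not d-separated.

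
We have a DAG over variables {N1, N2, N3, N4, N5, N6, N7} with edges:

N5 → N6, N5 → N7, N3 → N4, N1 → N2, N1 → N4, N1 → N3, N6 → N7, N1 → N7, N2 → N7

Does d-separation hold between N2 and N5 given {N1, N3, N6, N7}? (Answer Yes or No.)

We examine all 4 paths between N2 and N5:
Path 1: N2 ← N1 → N7 ← N5
  N1 is a fork here and N1 is conditioned on, so the path is blocked at N1.
Path 2: N2 ← N1 → N7 ← N6 ← N5
  N1 is a fork here and N1 is conditioned on, so the path is blocked at N1.
Path 3: N2 → N7 ← N5
  N7 is a collider and N7 is conditioned on, which opens it — no node blocks this path, so it is active.
Path 4: N2 → N7 ← N6 ← N5
  N6 is a chain here and N6 is conditioned on, so the path is blocked at N6.
Since the path N2 → N7 ← N5 is active, N2 and N5 are not d-separated given {N1, N3, N6, N7}.

No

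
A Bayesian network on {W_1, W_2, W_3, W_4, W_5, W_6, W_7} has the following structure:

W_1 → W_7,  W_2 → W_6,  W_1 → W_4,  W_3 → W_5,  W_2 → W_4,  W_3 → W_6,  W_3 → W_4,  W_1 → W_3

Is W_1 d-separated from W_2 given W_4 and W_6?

There are 4 undirected paths between W_1 and W_2; checking each against the conditioning set {W_4, W_6}:
Path 1: W_1 → W_3 → W_6 ← W_2
  W_3 is a chain and W_3 is not conditioned on; W_6 is a collider and W_6 is conditioned on, which opens it — no node blocks this path, so it is active.
Path 2: W_1 → W_3 → W_4 ← W_2
  W_3 is a chain and W_3 is not conditioned on; W_4 is a collider and W_4 is conditioned on, which opens it — no node blocks this path, so it is active.
Path 3: W_1 → W_4 ← W_3 → W_6 ← W_2
  W_4 is a collider and W_4 is conditioned on, which opens it; W_3 is a fork and W_3 is not conditioned on; W_6 is a collider and W_6 is conditioned on, which opens it — no node blocks this path, so it is active.
Path 4: W_1 → W_4 ← W_2
  W_4 is a collider and W_4 is conditioned on, which opens it — no node blocks this path, so it is active.
At least one path is unblocked, so d-separation fails.

No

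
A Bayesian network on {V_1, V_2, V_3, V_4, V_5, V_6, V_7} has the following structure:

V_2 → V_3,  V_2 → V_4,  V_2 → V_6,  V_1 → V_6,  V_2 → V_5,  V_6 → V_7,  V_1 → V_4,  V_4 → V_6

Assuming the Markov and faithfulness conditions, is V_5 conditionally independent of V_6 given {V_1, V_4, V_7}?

We examine all 3 paths between V_5 and V_6:
Path 1: V_5 ← V_2 → V_4 ← V_1 → V_6
  V_1 is a fork here and V_1 is conditioned on, so the path is blocked at V_1.
Path 2: V_5 ← V_2 → V_4 → V_6
  V_4 is a chain here and V_4 is conditioned on, so the path is blocked at V_4.
Path 3: V_5 ← V_2 → V_6
  V_2 is a fork and V_2 is not conditioned on — no node blocks this path, so it is active.
At least one path is unblocked, so d-separation fails.

No — V_5 and V_6 are not d-separated given {V_1, V_4, V_7}.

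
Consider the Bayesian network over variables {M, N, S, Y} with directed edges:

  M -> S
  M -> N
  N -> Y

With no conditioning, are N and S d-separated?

No

The only undirected path from N to S is:
Path 1: N ← M → S
  M is a fork and M is not conditioned on — no node blocks this path, so it is active.
Because an active path exists, N and S are not d-separated.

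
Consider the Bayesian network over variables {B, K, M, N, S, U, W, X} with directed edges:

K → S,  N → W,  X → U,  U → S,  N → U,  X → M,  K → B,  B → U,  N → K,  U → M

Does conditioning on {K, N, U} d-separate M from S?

Yes

6 paths connect M and S; each must be blocked for d-separation to hold:
Path 1: M ← U ← B ← K → S
  U is a chain here and U is conditioned on, so the path is blocked at U.
Path 2: M ← U → S
  U is a fork here and U is conditioned on, so the path is blocked at U.
Path 3: M ← U ← N → K → S
  U is a chain here and U is conditioned on, so the path is blocked at U.
Path 4: M ← X → U ← B ← K → S
  K is a fork here and K is conditioned on, so the path is blocked at K.
Path 5: M ← X → U → S
  U is a chain here and U is conditioned on, so the path is blocked at U.
Path 6: M ← X → U ← N → K → S
  N is a fork here and N is conditioned on, so the path is blocked at N.
Since every path is blocked, d-separation holds.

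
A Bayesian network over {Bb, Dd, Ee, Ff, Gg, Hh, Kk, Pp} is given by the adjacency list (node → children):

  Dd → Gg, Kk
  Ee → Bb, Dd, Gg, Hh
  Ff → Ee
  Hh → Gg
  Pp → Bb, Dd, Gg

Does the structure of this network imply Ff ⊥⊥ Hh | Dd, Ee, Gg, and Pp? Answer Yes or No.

Yes — Ff and Hh are d-separated given {Dd, Ee, Gg, Pp}.

There are 6 undirected paths between Ff and Hh; checking each against the conditioning set {Dd, Ee, Gg, Pp}:
Path 1: Ff → Ee → Bb ← Pp → Gg ← Hh
  Ee is a chain here and Ee is conditioned on, so the path is blocked at Ee.
Path 2: Ff → Ee → Bb ← Pp → Dd → Gg ← Hh
  Ee is a chain here and Ee is conditioned on, so the path is blocked at Ee.
Path 3: Ff → Ee → Gg ← Hh
  Ee is a chain here and Ee is conditioned on, so the path is blocked at Ee.
Path 4: Ff → Ee → Dd → Gg ← Hh
  Ee is a chain here and Ee is conditioned on, so the path is blocked at Ee.
Path 5: Ff → Ee → Dd ← Pp → Gg ← Hh
  Ee is a chain here and Ee is conditioned on, so the path is blocked at Ee.
Path 6: Ff → Ee → Hh
  Ee is a chain here and Ee is conditioned on, so the path is blocked at Ee.
Every path is blocked, so Ff and Hh are d-separated given {Dd, Ee, Gg, Pp}.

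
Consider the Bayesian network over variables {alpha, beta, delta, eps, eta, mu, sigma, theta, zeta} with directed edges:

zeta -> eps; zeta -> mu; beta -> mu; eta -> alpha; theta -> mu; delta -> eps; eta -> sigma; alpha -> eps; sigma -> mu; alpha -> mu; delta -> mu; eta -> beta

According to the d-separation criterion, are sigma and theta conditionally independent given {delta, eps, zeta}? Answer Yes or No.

We examine all 5 paths between sigma and theta:
Path 1: sigma → mu ← theta
  mu is a collider here and neither mu nor any of its descendants is conditioned on, so the collider stays closed — the path is blocked at mu.
Path 2: sigma ← eta → alpha → eps ← zeta → mu ← theta
  zeta is a fork here and zeta is conditioned on, so the path is blocked at zeta.
Path 3: sigma ← eta → alpha → eps ← delta → mu ← theta
  delta is a fork here and delta is conditioned on, so the path is blocked at delta.
Path 4: sigma ← eta → alpha → mu ← theta
  mu is a collider here and neither mu nor any of its descendants is conditioned on, so the collider stays closed — the path is blocked at mu.
Path 5: sigma ← eta → beta → mu ← theta
  mu is a collider here and neither mu nor any of its descendants is conditioned on, so the collider stays closed — the path is blocked at mu.
Since every path is blocked, d-separation holds.

Yes — sigma and theta are d-separated given {delta, eps, zeta}.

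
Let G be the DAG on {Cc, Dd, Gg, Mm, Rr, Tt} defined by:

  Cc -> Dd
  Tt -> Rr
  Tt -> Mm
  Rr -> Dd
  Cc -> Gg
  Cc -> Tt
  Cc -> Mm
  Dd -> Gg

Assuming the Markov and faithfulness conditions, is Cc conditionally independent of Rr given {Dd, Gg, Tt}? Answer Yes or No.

No

We examine all 4 paths between Cc and Rr:
Path 1: Cc → Tt → Rr
  Tt is a chain here and Tt is conditioned on, so the path is blocked at Tt.
Path 2: Cc → Dd ← Rr
  Dd is a collider and Dd is conditioned on, which opens it — no node blocks this path, so it is active.
Path 3: Cc → Mm ← Tt → Rr
  Mm is a collider here and neither Mm nor any of its descendants is conditioned on, so the collider stays closed — the path is blocked at Mm.
Path 4: Cc → Gg ← Dd ← Rr
  Dd is a chain here and Dd is conditioned on, so the path is blocked at Dd.
Since the path Cc → Dd ← Rr is active, Cc and Rr are not d-separated given {Dd, Gg, Tt}.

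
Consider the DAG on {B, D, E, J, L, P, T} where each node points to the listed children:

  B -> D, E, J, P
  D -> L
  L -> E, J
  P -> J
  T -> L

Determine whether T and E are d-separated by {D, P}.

There are 4 undirected paths between T and E; checking each against the conditioning set {D, P}:
Path 1: T → L → E
  L is a chain and L is not conditioned on — no node blocks this path, so it is active.
Path 2: T → L ← D ← B → E
  L is a collider here and neither L nor any of its descendants is conditioned on, so the collider stays closed — the path is blocked at L.
Path 3: T → L → J ← P ← B → E
  J is a collider here and neither J nor any of its descendants is conditioned on, so the collider stays closed — the path is blocked at J.
Path 4: T → L → J ← B → E
  J is a collider here and neither J nor any of its descendants is conditioned on, so the collider stays closed — the path is blocked at J.
Because an active path exists, T and E are not d-separated.

No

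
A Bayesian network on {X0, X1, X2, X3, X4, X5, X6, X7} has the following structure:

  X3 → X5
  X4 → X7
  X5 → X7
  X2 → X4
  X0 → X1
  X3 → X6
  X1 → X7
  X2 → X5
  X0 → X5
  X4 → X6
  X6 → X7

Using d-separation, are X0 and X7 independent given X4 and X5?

Enumerating the 6 paths from X0 to X7 and testing each for blocking by {X4, X5}:
Path 1: X0 → X1 → X7
  X1 is a chain and X1 is not conditioned on — no node blocks this path, so it is active.
Path 2: X0 → X5 ← X2 → X4 → X6 → X7
  X4 is a chain here and X4 is conditioned on, so the path is blocked at X4.
Path 3: X0 → X5 ← X2 → X4 → X7
  X4 is a chain here and X4 is conditioned on, so the path is blocked at X4.
Path 4: X0 → X5 ← X3 → X6 → X7
  X5 is a collider and X5 is conditioned on, which opens it; X3 is a fork and X3 is not conditioned on; X6 is a chain and X6 is not conditioned on — no node blocks this path, so it is active.
Path 5: X0 → X5 ← X3 → X6 ← X4 → X7
  X6 is a collider here and neither X6 nor any of its descendants is conditioned on, so the collider stays closed — the path is blocked at X6.
Path 6: X0 → X5 → X7
  X5 is a chain here and X5 is conditioned on, so the path is blocked at X5.
Since the path X0 → X1 → X7 is active, X0 and X7 are not d-separated given {X4, X5}.

No — X0 and X7 are not d-separated given {X4, X5}.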